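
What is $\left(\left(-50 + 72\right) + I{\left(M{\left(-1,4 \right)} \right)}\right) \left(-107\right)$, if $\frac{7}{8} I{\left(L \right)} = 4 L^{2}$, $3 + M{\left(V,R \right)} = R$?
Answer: $- \frac{19902}{7} \approx -2843.1$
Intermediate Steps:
$M{\left(V,R \right)} = -3 + R$
$I{\left(L \right)} = \frac{32 L^{2}}{7}$ ($I{\left(L \right)} = \frac{8 \cdot 4 L^{2}}{7} = \frac{32 L^{2}}{7}$)
$\left(\left(-50 + 72\right) + I{\left(M{\left(-1,4 \right)} \right)}\right) \left(-107\right) = \left(\left(-50 + 72\right) + \frac{32 \left(-3 + 4\right)^{2}}{7}\right) \left(-107\right) = \left(22 + \frac{32 \cdot 1^{2}}{7}\right) \left(-107\right) = \left(22 + \frac{32}{7} \cdot 1\right) \left(-107\right) = \left(22 + \frac{32}{7}\right) \left(-107\right) = \frac{186}{7} \left(-107\right) = - \frac{19902}{7}$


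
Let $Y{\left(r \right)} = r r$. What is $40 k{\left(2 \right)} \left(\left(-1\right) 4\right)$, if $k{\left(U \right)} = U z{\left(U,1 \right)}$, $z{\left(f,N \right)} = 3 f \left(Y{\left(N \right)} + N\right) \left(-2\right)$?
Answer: $7680$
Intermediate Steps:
$Y{\left(r \right)} = r^{2}$
$z{\left(f,N \right)} = 3 f \left(- 2 N - 2 N^{2}\right)$ ($z{\left(f,N \right)} = 3 f \left(N^{2} + N\right) \left(-2\right) = 3 f \left(N + N^{2}\right) \left(-2\right) = 3 f \left(- 2 N - 2 N^{2}\right)$)
$k{\left(U \right)} = - 12 U^{2}$ ($k{\left(U \right)} = U \left(\left(-6\right) 1 U \left(1 + 1\right)\right) = U \left(\left(-6\right) 1 U 2\right) = U \left(- 12 U\right) = - 12 U^{2}$)
$40 k{\left(2 \right)} \left(\left(-1\right) 4\right) = 40 \left(- 12 \cdot 2^{2}\right) \left(\left(-1\right) 4\right) = 40 \left(\left(-12\right) 4\right) \left(-4\right) = 40 \left(-48\right) \left(-4\right) = \left(-1920\right) \left(-4\right) = 7680$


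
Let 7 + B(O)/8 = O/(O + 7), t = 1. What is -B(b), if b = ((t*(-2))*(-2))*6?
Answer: 1544/31 ≈ 49.806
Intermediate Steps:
b = 24 (b = ((1*(-2))*(-2))*6 = -2*(-2)*6 = 4*6 = 24)
B(O) = -56 + 8*O/(7 + O) (B(O) = -56 + 8*(O/(O + 7)) = -56 + 8*(O/(7 + O)) = -56 + 8*O/(7 + O))
-B(b) = -8*(-49 - 6*24)/(7 + 24) = -8*(-49 - 144)/31 = -8*(-193)/31 = -1*(-1544/31) = 1544/31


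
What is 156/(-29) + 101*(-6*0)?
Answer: -156/29 ≈ -5.3793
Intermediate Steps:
156/(-29) + 101*(-6*0) = 156*(-1/29) + 101*0 = -156/29 + 0 = -156/29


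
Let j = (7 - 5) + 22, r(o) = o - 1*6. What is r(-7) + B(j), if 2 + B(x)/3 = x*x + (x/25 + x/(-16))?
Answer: 85369/50 ≈ 1707.4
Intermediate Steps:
r(o) = -6 + o (r(o) = o - 6 = -6 + o)
j = 24 (j = 2 + 22 = 24)
B(x) = -6 + 3*x² - 27*x/400 (B(x) = -6 + 3*(x*x + (x/25 + x/(-16))) = -6 + 3*(x² + (x*(1/25) + x*(-1/16))) = -6 + 3*(x² + (x/25 - x/16)) = -6 + 3*(x² - 9*x/400) = -6 + (3*x² - 27*x/400) = -6 + 3*x² - 27*x/400)
r(-7) + B(j) = (-6 - 7) + (-6 + 3*24² - 27/400*24) = -13 + (-6 + 3*576 - 81/50) = -13 + (-6 + 1728 - 81/50) = -13 + 86019/50 = 85369/50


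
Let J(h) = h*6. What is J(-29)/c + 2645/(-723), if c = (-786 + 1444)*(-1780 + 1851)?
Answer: -61847456/16888557 ≈ -3.6621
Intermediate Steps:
J(h) = 6*h
c = 46718 (c = 658*71 = 46718)
J(-29)/c + 2645/(-723) = (6*(-29))/46718 + 2645/(-723) = -174*1/46718 + 2645*(-1/723) = -87/23359 - 2645/723 = -61847456/16888557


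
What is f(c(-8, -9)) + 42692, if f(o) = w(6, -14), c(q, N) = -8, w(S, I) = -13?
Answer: 42679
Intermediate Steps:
f(o) = -13
f(c(-8, -9)) + 42692 = -13 + 42692 = 42679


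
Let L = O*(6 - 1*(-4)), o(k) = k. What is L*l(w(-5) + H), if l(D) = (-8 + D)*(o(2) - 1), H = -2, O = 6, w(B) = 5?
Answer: -300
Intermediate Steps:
l(D) = -8 + D (l(D) = (-8 + D)*(2 - 1) = (-8 + D)*1 = -8 + D)
L = 60 (L = 6*(6 - 1*(-4)) = 6*(6 + 4) = 6*10 = 60)
L*l(w(-5) + H) = 60*(-8 + (5 - 2)) = 60*(-8 + 3) = 60*(-5) = -300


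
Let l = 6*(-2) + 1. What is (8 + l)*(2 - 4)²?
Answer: -12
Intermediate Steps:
l = -11 (l = -12 + 1 = -11)
(8 + l)*(2 - 4)² = (8 - 11)*(2 - 4)² = -3*(-2)² = -3*4 = -12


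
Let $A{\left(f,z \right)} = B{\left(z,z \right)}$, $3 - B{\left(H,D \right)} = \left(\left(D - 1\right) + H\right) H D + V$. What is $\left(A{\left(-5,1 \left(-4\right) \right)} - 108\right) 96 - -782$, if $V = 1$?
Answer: $4430$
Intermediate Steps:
$B{\left(H,D \right)} = 2 - D H \left(-1 + D + H\right)$ ($B{\left(H,D \right)} = 3 - \left(\left(\left(D - 1\right) + H\right) H D + 1\right) = 3 - \left(\left(\left(-1 + D\right) + H\right) H D + 1\right) = 3 - \left(\left(-1 + D + H\right) H D + 1\right) = 3 - \left(H \left(-1 + D + H\right) D + 1\right) = 3 - \left(D H \left(-1 + D + H\right) + 1\right) = 3 - \left(1 + D H \left(-1 + D + H\right)\right) = 2 - D H \left(-1 + D + H\right)$)
$A{\left(f,z \right)} = 2 + z^{2} - 2 z^{3}$ ($A{\left(f,z \right)} = 2 + z z - z z^{2} - z z^{2} = 2 + z^{2} - z^{3} - z^{3} = 2 + z^{2} - 2 z^{3}$)
$\left(A{\left(-5,1 \left(-4\right) \right)} - 108\right) 96 - -782 = \left(\left(2 + \left(1 \left(-4\right)\right)^{2} - 2 \left(1 \left(-4\right)\right)^{3}\right) - 108\right) 96 - -782 = \left(\left(2 + \left(-4\right)^{2} - 2 \left(-4\right)^{3}\right) - 108\right) 96 + 782 = \left(\left(2 + 16 - -128\right) - 108\right) 96 + 782 = \left(\left(2 + 16 + 128\right) - 108\right) 96 + 782 = \left(146 - 108\right) 96 + 782 = 38 \cdot 96 + 782 = 3648 + 782 = 4430$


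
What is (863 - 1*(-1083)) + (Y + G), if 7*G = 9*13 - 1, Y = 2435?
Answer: 30783/7 ≈ 4397.6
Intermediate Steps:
G = 116/7 (G = (9*13 - 1)/7 = (117 - 1)/7 = (⅐)*116 = 116/7 ≈ 16.571)
(863 - 1*(-1083)) + (Y + G) = (863 - 1*(-1083)) + (2435 + 116/7) = (863 + 1083) + 17161/7 = 1946 + 17161/7 = 30783/7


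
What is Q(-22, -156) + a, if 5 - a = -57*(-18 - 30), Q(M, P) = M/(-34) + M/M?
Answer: -46399/17 ≈ -2729.4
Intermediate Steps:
Q(M, P) = 1 - M/34 (Q(M, P) = M*(-1/34) + 1 = -M/34 + 1 = 1 - M/34)
a = -2731 (a = 5 - (-57)*(-18 - 30) = 5 - (-57)*(-48) = 5 - 1*2736 = 5 - 2736 = -2731)
Q(-22, -156) + a = (1 - 1/34*(-22)) - 2731 = (1 + 11/17) - 2731 = 28/17 - 2731 = -46399/17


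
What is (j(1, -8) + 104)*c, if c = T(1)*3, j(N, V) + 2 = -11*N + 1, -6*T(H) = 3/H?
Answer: -138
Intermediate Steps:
T(H) = -1/(2*H)
j(N, V) = -1 - 11*N (j(N, V) = -2 + (-11*N + 1) = -2 + (1 - 11*N) = -1 - 11*N)
c = -3/2 (c = -1/2/1*3 = -1/2*1*3 = -1/2*3 = -3/2 ≈ -1.5000)
(j(1, -8) + 104)*c = ((-1 - 11*1) + 104)*(-3/2) = ((-1 - 11) + 104)*(-3/2) = (-12 + 104)*(-3/2) = 92*(-3/2) = -138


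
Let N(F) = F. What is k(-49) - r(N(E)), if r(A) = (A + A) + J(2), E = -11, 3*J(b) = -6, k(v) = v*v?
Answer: 2425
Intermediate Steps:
k(v) = v²
J(b) = -2 (J(b) = (⅓)*(-6) = -2)
r(A) = -2 + 2*A (r(A) = (A + A) - 2 = 2*A - 2 = -2 + 2*A)
k(-49) - r(N(E)) = (-49)² - (-2 + 2*(-11)) = 2401 - (-2 - 22) = 2401 - 1*(-24) = 2401 + 24 = 2425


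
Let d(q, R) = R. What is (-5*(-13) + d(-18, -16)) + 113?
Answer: 162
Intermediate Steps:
(-5*(-13) + d(-18, -16)) + 113 = (-5*(-13) - 16) + 113 = (65 - 16) + 113 = 49 + 113 = 162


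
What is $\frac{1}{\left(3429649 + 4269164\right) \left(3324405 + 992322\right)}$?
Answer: $\frac{1}{33233673945051} \approx 3.009 \cdot 10^{-14}$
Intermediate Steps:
$\frac{1}{\left(3429649 + 4269164\right) \left(3324405 + 992322\right)} = \frac{1}{7698813 \cdot 4316727} = \frac{1}{33233673945051}$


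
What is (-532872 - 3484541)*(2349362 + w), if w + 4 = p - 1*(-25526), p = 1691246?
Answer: -16335323521690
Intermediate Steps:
w = 1716768 (w = -4 + (1691246 - 1*(-25526)) = -4 + (1691246 + 25526) = -4 + 1716772 = 1716768)
(-532872 - 3484541)*(2349362 + w) = (-532872 - 3484541)*(2349362 + 1716768) = -4017413*4066130 = -16335323521690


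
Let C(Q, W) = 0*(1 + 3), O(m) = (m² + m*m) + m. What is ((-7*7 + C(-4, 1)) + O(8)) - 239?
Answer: -152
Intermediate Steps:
O(m) = m + 2*m² (O(m) = (m² + m²) + m = 2*m² + m = m + 2*m²)
C(Q, W) = 0 (C(Q, W) = 0*4 = 0)
((-7*7 + C(-4, 1)) + O(8)) - 239 = ((-7*7 + 0) + 8*(1 + 2*8)) - 239 = ((-49 + 0) + 8*(1 + 16)) - 239 = (-49 + 8*17) - 239 = (-49 + 136) - 239 = 87 - 239 = -152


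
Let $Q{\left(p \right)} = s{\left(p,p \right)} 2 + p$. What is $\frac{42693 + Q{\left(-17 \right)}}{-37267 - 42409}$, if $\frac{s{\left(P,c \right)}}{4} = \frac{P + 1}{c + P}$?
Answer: $- \frac{181389}{338623} \approx -0.53567$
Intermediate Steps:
$s{\left(P,c \right)} = \frac{4 \left(1 + P\right)}{P + c}$ ($s{\left(P,c \right)} = 4 \frac{P + 1}{c + P} = 4 \frac{1 + P}{P + c} = \frac{4 \left(1 + P\right)}{P + c}$)
$Q{\left(p \right)} = p + \frac{4 \left(1 + p\right)}{p}$ ($Q{\left(p \right)} = \frac{4 \left(1 + p\right)}{p + p} 2 + p = \frac{4 \left(1 + p\right)}{2 p} 2 + p = 4 \frac{1}{2 p} \left(1 + p\right) 2 + p = \frac{2 \left(1 + p\right)}{p} 2 + p = \frac{4 \left(1 + p\right)}{p} + p = p + \frac{4 \left(1 + p\right)}{p}$)
$\frac{42693 + Q{\left(-17 \right)}}{-37267 - 42409} = \frac{42693 + \left(4 - 17 + \frac{4}{-17}\right)}{-37267 - 42409} = \frac{42693 + \left(4 - 17 + 4 \left(- \frac{1}{17}\right)\right)}{-79676} = \left(42693 - \frac{225}{17}\right) \left(- \frac{1}{79676}\right) = \frac{725556}{17} \left(- \frac{1}{79676}\right) = - \frac{181389}{338623}$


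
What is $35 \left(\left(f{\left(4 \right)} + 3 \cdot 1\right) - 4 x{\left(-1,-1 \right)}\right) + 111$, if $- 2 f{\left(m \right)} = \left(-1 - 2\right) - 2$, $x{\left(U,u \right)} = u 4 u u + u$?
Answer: $\frac{2007}{2} \approx 1003.5$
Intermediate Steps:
$x{\left(U,u \right)} = u + 4 u^{3}$ ($x{\left(U,u \right)} = 4 u u u + u = 4 u^{2} u + u = 4 u^{3} + u = u + 4 u^{3}$)
$f{\left(m \right)} = \frac{5}{2}$ ($f{\left(m \right)} = - \frac{\left(-1 - 2\right) - 2}{2} = - \frac{-3 - 2}{2} = \left(- \frac{1}{2}\right) \left(-5\right) = \frac{5}{2}$)
$35 \left(\left(f{\left(4 \right)} + 3 \cdot 1\right) - 4 x{\left(-1,-1 \right)}\right) + 111 = 35 \left(\left(\frac{5}{2} + 3 \cdot 1\right) - 4 \left(-1 + 4 \left(-1\right)^{3}\right)\right) + 111 = 35 \left(\left(\frac{5}{2} + 3\right) - 4 \left(-1 + 4 \left(-1\right)\right)\right) + 111 = 35 \left(\frac{11}{2} - 4 \left(-1 - 4\right)\right) + 111 = 35 \left(\frac{11}{2} - -20\right) + 111 = 35 \left(\frac{11}{2} + 20\right) + 111 = 35 \cdot \frac{51}{2} + 111 = \frac{1785}{2} + 111 = \frac{2007}{2}$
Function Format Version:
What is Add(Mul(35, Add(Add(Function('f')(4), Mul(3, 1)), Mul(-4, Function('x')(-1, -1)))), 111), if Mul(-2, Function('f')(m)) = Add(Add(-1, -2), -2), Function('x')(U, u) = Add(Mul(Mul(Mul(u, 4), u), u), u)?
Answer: Rational(2007, 2) ≈ 1003.5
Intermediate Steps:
Function('x')(U, u) = Add(u, Mul(4, Pow(u, 3))) (Function('x')(U, u) = Add(Mul(Mul(Mul(4, u), u), u), u) = Add(Mul(Mul(4, Pow(u, 2)), u), u) = Add(Mul(4, Pow(u, 3)), u) = Add(u, Mul(4, Pow(u, 3))))
Function('f')(m) = Rational(5, 2) (Function('f')(m) = Mul(Rational(-1, 2), Add(Add(-1, -2), -2)) = Mul(Rational(-1, 2), Add(-3, -2)) = Mul(Rational(-1, 2), -5) = Rational(5, 2))
Add(Mul(35, Add(Add(Function('f')(4), Mul(3, 1)), Mul(-4, Function('x')(-1, -1)))), 111) = Add(Mul(35, Add(Add(Rational(5, 2), Mul(3, 1)), Mul(-4, Add(-1, Mul(4, Pow(-1, 3)))))), 111) = Add(Mul(35, Add(Add(Rational(5, 2), 3), Mul(-4, Add(-1, Mul(4, -1))))), 111) = Add(Mul(35, Add(Rational(11, 2), Mul(-4, Add(-1, -4)))), 111) = Add(Mul(35, Add(Rational(11, 2), Mul(-4, -5))), 111) = Add(Mul(35, Add(Rational(11, 2), 20)), 111) = Add(Mul(35, Rational(51, 2)), 111) = Add(Rational(1785, 2), 111) = Rational(2007, 2)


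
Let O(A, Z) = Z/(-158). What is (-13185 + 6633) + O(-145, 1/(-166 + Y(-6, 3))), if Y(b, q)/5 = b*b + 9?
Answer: -61077745/9322 ≈ -6552.0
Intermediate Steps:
Y(b, q) = 45 + 5*b**2 (Y(b, q) = 5*(b*b + 9) = 5*(b**2 + 9) = 5*(9 + b**2) = 45 + 5*b**2)
O(A, Z) = -Z/158 (O(A, Z) = Z*(-1/158) = -Z/158)
(-13185 + 6633) + O(-145, 1/(-166 + Y(-6, 3))) = (-13185 + 6633) - 1/(158*(-166 + (45 + 5*(-6)**2))) = -6552 - 1/(158*(-166 + (45 + 5*36))) = -6552 - 1/(158*(-166 + (45 + 180))) = -6552 - 1/(158*(-166 + 225)) = -6552 - 1/158/59 = -6552 - 1/158*1/59 = -6552 - 1/9322 = -61077745/9322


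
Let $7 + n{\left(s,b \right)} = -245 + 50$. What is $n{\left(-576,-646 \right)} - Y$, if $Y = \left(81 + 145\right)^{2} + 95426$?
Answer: $-146704$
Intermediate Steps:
$n{\left(s,b \right)} = -202$ ($n{\left(s,b \right)} = -7 + \left(-245 + 50\right) = -7 - 195 = -202$)
$Y = 146502$ ($Y = 226^{2} + 95426 = 51076 + 95426 = 146502$)
$n{\left(-576,-646 \right)} - Y = -202 - 146502 = -146704$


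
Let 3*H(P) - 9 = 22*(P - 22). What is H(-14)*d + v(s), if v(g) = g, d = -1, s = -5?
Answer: 256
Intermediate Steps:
H(P) = -475/3 + 22*P/3 (H(P) = 3 + (22*(P - 22))/3 = 3 + (22*(-22 + P))/3 = 3 + (-484 + 22*P)/3 = 3 + (-484/3 + 22*P/3) = -475/3 + 22*P/3)
H(-14)*d + v(s) = (-475/3 + (22/3)*(-14))*(-1) - 5 = (-475/3 - 308/3)*(-1) - 5 = -261*(-1) - 5 = 261 - 5 = 256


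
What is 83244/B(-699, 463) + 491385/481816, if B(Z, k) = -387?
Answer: -13306041703/62154264 ≈ -214.08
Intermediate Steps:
83244/B(-699, 463) + 491385/481816 = 83244/(-387) + 491385/481816 = 83244*(-1/387) + 491385*(1/481816) = -27748/129 + 491385/481816 = -13306041703/62154264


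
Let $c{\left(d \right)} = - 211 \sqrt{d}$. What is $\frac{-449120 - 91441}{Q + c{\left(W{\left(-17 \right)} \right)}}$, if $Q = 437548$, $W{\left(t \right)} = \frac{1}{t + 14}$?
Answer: $- \frac{709564153284}{574344801433} - \frac{114058371 i \sqrt{3}}{574344801433} \approx -1.2354 - 0.00034397 i$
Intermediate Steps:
$W{\left(t \right)} = \frac{1}{14 + t}$
$\frac{-449120 - 91441}{Q + c{\left(W{\left(-17 \right)} \right)}} = \frac{-449120 - 91441}{437548 - 211 \sqrt{\frac{1}{14 - 17}}} = - \frac{540561}{437548 - 211 \sqrt{\frac{1}{-3}}} = - \frac{540561}{437548 - 211 \sqrt{- \frac{1}{3}}} = - \frac{540561}{437548 - 211 \frac{i \sqrt{3}}{3}} = - \frac{540561}{437548 - \frac{211 i \sqrt{3}}{3}}$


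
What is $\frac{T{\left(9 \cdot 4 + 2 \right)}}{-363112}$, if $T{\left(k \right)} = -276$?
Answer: $\frac{69}{90778} \approx 0.0007601$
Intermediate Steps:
$\frac{T{\left(9 \cdot 4 + 2 \right)}}{-363112} = - \frac{276}{-363112} = \left(-276\right) \left(- \frac{1}{363112}\right) = \frac{69}{90778}$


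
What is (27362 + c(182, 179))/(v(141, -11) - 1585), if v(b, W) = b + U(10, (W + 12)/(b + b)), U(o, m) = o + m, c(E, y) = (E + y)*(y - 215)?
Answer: -4051212/404387 ≈ -10.018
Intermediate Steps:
c(E, y) = (-215 + y)*(E + y) (c(E, y) = (E + y)*(-215 + y) = (-215 + y)*(E + y))
U(o, m) = m + o
v(b, W) = 10 + b + (12 + W)/(2*b) (v(b, W) = b + ((W + 12)/(b + b) + 10) = b + ((12 + W)/((2*b)) + 10) = b + ((12 + W)*(1/(2*b)) + 10) = b + ((12 + W)/(2*b) + 10) = b + (10 + (12 + W)/(2*b)) = 10 + b + (12 + W)/(2*b))
(27362 + c(182, 179))/(v(141, -11) - 1585) = (27362 + (179² - 215*182 - 215*179 + 182*179))/((6 + (½)*(-11) + 141*(10 + 141))/141 - 1585) = (27362 + (32041 - 39130 - 38485 + 32578))/((6 - 11/2 + 141*151)/141 - 1585) = (27362 - 12996)/((6 - 11/2 + 21291)/141 - 1585) = 14366/((1/141)*(42583/2) - 1585) = 14366/(42583/282 - 1585) = 14366/(-404387/282) = 14366*(-282/404387) = -4051212/404387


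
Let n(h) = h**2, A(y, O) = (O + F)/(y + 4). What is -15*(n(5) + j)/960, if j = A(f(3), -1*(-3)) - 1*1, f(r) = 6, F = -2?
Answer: -241/640 ≈ -0.37656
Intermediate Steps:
A(y, O) = (-2 + O)/(4 + y) (A(y, O) = (O - 2)/(y + 4) = (-2 + O)/(4 + y))
j = -9/10 (j = (-2 - 1*(-3))/(4 + 6) - 1*1 = (-2 + 3)/10 - 1 = (1/10)*1 - 1 = 1/10 - 1 = -9/10 ≈ -0.90000)
-15*(n(5) + j)/960 = -15*(5**2 - 9/10)/960 = -15*(25 - 9/10)*(1/960) = -15*241/10*(1/960) = -723/2*1/960 = -241/640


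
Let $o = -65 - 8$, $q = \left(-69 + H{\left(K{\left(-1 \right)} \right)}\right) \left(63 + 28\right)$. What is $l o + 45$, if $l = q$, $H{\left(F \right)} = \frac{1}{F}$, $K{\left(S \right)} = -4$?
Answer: $\frac{1840291}{4} \approx 4.6007 \cdot 10^{5}$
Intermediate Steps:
$q = - \frac{25207}{4}$ ($q = \left(-69 + \frac{1}{-4}\right) \left(63 + 28\right) = \left(-69 - \frac{1}{4}\right) 91 = \left(- \frac{277}{4}\right) 91 = - \frac{25207}{4} \approx -6301.8$)
$l = - \frac{25207}{4} \approx -6301.8$
$o = -73$
$l o + 45 = \left(- \frac{25207}{4}\right) \left(-73\right) + 45 = \frac{1840111}{4} + 45 = \frac{1840291}{4}$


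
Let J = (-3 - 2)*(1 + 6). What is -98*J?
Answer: 3430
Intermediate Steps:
J = -35 (J = -5*7 = -35)
-98*J = -98*(-35) = 3430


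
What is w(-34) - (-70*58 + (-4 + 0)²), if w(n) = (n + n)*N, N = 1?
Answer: 3976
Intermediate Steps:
w(n) = 2*n (w(n) = (n + n)*1 = (2*n)*1 = 2*n)
w(-34) - (-70*58 + (-4 + 0)²) = 2*(-34) - (-70*58 + (-4 + 0)²) = -68 - (-4060 + (-4)²) = -68 - (-4060 + 16) = -68 - 1*(-4044) = -68 + 4044 = 3976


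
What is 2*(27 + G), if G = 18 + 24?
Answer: 138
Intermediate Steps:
G = 42
2*(27 + G) = 2*(27 + 42) = 2*69 = 138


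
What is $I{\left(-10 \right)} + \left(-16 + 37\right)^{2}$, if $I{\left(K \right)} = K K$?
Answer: $541$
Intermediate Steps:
$I{\left(K \right)} = K^{2}$
$I{\left(-10 \right)} + \left(-16 + 37\right)^{2} = \left(-10\right)^{2} + \left(-16 + 37\right)^{2} = 100 + 21^{2} = 100 + 441 = 541$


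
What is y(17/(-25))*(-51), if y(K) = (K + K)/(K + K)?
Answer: -51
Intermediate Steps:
y(K) = 1 (y(K) = (2*K)/((2*K)) = (2*K)*(1/(2*K)) = 1)
y(17/(-25))*(-51) = 1*(-51) = -51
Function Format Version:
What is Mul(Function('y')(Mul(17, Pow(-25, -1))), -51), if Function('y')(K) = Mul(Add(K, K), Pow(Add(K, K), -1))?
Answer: -51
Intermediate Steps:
Function('y')(K) = 1 (Function('y')(K) = Mul(Mul(2, K), Pow(Mul(2, K), -1)) = Mul(Mul(2, K), Mul(Rational(1, 2), Pow(K, -1))) = 1)
Mul(Function('y')(Mul(17, Pow(-25, -1))), -51) = Mul(1, -51) = -51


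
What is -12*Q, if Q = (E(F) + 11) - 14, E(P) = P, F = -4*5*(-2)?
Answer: -444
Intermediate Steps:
F = 40 (F = -20*(-2) = 40)
Q = 37 (Q = (40 + 11) - 14 = 51 - 14 = 37)
-12*Q = -12*37 = -444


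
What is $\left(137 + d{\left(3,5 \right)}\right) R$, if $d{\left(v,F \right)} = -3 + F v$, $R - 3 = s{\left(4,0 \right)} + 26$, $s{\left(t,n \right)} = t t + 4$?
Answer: $7301$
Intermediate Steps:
$s{\left(t,n \right)} = 4 + t^{2}$ ($s{\left(t,n \right)} = t^{2} + 4 = 4 + t^{2}$)
$R = 49$ ($R = 3 + \left(\left(4 + 4^{2}\right) + 26\right) = 3 + \left(\left(4 + 16\right) + 26\right) = 3 + \left(20 + 26\right) = 3 + 46 = 49$)
$\left(137 + d{\left(3,5 \right)}\right) R = \left(137 + \left(-3 + 5 \cdot 3\right)\right) 49 = \left(137 + \left(-3 + 15\right)\right) 49 = \left(137 + 12\right) 49 = 149 \cdot 49 = 7301$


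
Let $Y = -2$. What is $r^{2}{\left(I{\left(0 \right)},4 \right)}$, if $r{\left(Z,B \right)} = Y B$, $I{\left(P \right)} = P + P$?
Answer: $64$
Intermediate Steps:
$I{\left(P \right)} = 2 P$
$r{\left(Z,B \right)} = - 2 B$
$r^{2}{\left(I{\left(0 \right)},4 \right)} = \left(\left(-2\right) 4\right)^{2} = \left(-8\right)^{2} = 64$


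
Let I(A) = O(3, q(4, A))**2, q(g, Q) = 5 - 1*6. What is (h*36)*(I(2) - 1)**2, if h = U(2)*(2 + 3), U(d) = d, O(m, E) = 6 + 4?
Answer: 3528360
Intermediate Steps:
q(g, Q) = -1 (q(g, Q) = 5 - 6 = -1)
O(m, E) = 10
I(A) = 100 (I(A) = 10**2 = 100)
h = 10 (h = 2*(2 + 3) = 2*5 = 10)
(h*36)*(I(2) - 1)**2 = (10*36)*(100 - 1)**2 = 360*99**2 = 360*9801 = 3528360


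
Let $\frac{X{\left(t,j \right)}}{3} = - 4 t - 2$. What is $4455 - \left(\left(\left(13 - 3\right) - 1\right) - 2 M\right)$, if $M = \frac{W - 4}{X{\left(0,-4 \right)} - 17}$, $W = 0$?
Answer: $\frac{102266}{23} \approx 4446.3$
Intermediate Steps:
$X{\left(t,j \right)} = -6 - 12 t$ ($X{\left(t,j \right)} = 3 \left(- 4 t - 2\right) = 3 \left(-2 - 4 t\right) = -6 - 12 t$)
$M = \frac{4}{23}$ ($M = \frac{0 - 4}{\left(-6 - 0\right) - 17} = - \frac{4}{\left(-6 + 0\right) - 17} = - \frac{4}{-6 - 17} = - \frac{4}{-23} = \left(-4\right) \left(- \frac{1}{23}\right) = \frac{4}{23} \approx 0.17391$)
$4455 - \left(\left(\left(13 - 3\right) - 1\right) - 2 M\right) = 4455 - \left(\left(\left(13 - 3\right) - 1\right) - \frac{8}{23}\right) = 4455 - \left(\left(10 - 1\right) - \frac{8}{23}\right) = 4455 - \left(9 - \frac{8}{23}\right) = 4455 - \frac{199}{23} = \frac{102266}{23}$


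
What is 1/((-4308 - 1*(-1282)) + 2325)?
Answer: -1/701 ≈ -0.0014265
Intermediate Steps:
1/((-4308 - 1*(-1282)) + 2325) = 1/((-4308 + 1282) + 2325) = 1/(-3026 + 2325) = 1/(-701) = -1/701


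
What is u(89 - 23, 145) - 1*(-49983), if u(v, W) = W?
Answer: 50128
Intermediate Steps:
u(89 - 23, 145) - 1*(-49983) = 145 - 1*(-49983) = 145 + 49983 = 50128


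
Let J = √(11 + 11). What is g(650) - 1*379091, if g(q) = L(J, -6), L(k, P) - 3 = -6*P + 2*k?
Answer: -379052 + 2*√22 ≈ -3.7904e+5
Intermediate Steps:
J = √22 ≈ 4.6904
L(k, P) = 3 - 6*P + 2*k (L(k, P) = 3 + (-6*P + 2*k) = 3 - 6*P + 2*k)
g(q) = 39 + 2*√22 (g(q) = 3 - 6*(-6) + 2*√22 = 3 + 36 + 2*√22 = 39 + 2*√22)
g(650) - 1*379091 = (39 + 2*√22) - 1*379091 = (39 + 2*√22) - 379091 = -379052 + 2*√22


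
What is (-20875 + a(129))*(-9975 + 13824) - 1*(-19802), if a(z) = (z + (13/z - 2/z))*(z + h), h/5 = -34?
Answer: -4330052295/43 ≈ -1.0070e+8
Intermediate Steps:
h = -170 (h = 5*(-34) = -170)
a(z) = (-170 + z)*(z + 11/z) (a(z) = (z + (13/z - 2/z))*(z - 170) = (z + 11/z)*(-170 + z) = (-170 + z)*(z + 11/z))
(-20875 + a(129))*(-9975 + 13824) - 1*(-19802) = (-20875 + (11 + 129² - 1870/129 - 170*129))*(-9975 + 13824) - 1*(-19802) = (-20875 + (11 + 16641 - 1870*1/129 - 21930))*3849 + 19802 = (-20875 + (11 + 16641 - 1870/129 - 21930))*3849 + 19802 = (-20875 - 682732/129)*3849 + 19802 = -3375607/129*3849 + 19802 = -4330903781/43 + 19802 = -4330052295/43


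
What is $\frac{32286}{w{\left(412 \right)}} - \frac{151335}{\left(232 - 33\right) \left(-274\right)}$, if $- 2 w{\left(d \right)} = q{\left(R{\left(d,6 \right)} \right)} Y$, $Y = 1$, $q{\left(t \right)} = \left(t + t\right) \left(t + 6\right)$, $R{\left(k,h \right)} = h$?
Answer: $- \frac{145794193}{327156} \approx -445.64$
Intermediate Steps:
$q{\left(t \right)} = 2 t \left(6 + t\right)$
$w{\left(d \right)} = -72$ ($w{\left(d \right)} = - \frac{2 \cdot 6 \left(6 + 6\right) 1}{2} = - \frac{2 \cdot 6 \cdot 12 \cdot 1}{2} = - \frac{144 \cdot 1}{2} = \left(- \frac{1}{2}\right) 144 = -72$)
$\frac{32286}{w{\left(412 \right)}} - \frac{151335}{\left(232 - 33\right) \left(-274\right)} = \frac{32286}{-72} - \frac{151335}{\left(232 - 33\right) \left(-274\right)} = 32286 \left(- \frac{1}{72}\right) - \frac{151335}{199 \left(-274\right)} = - \frac{5381}{12} - \frac{151335}{-54526} = - \frac{5381}{12} - - \frac{151335}{54526} = - \frac{5381}{12} + \frac{151335}{54526} = - \frac{145794193}{327156}$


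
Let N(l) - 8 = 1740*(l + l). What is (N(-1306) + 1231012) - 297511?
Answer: -3611371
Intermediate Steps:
N(l) = 8 + 3480*l (N(l) = 8 + 1740*(l + l) = 8 + 1740*(2*l) = 8 + 3480*l)
(N(-1306) + 1231012) - 297511 = ((8 + 3480*(-1306)) + 1231012) - 297511 = ((8 - 4544880) + 1231012) - 297511 = (-4544872 + 1231012) - 297511 = -3313860 - 297511 = -3611371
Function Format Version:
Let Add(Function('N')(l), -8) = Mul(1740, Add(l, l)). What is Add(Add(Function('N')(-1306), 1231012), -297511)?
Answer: -3611371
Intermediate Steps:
Function('N')(l) = Add(8, Mul(3480, l)) (Function('N')(l) = Add(8, Mul(1740, Add(l, l))) = Add(8, Mul(1740, Mul(2, l))) = Add(8, Mul(3480, l)))
Add(Add(Function('N')(-1306), 1231012), -297511) = Add(Add(Add(8, Mul(3480, -1306)), 1231012), -297511) = Add(Add(Add(8, -4544880), 1231012), -297511) = Add(Add(-4544872, 1231012), -297511) = Add(-3313860, -297511) = -3611371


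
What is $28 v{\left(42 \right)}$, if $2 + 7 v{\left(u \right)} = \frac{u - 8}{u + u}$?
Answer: $- \frac{134}{21} \approx -6.381$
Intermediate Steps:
$v{\left(u \right)} = - \frac{2}{7} + \frac{-8 + u}{14 u}$ ($v{\left(u \right)} = - \frac{2}{7} + \frac{\left(u - 8\right) \frac{1}{u + u}}{7} = - \frac{2}{7} + \frac{\left(-8 + u\right) \frac{1}{2 u}}{7} = - \frac{2}{7} + \frac{\frac{1}{2} \frac{1}{u} \left(-8 + u\right)}{7} = - \frac{2}{7} + \frac{-8 + u}{14 u}$)
$28 v{\left(42 \right)} = 28 \frac{-8 - 126}{14 \cdot 42} = 28 \cdot \frac{1}{14} \cdot \frac{1}{42} \left(-8 - 126\right) = 28 \cdot \frac{1}{14} \cdot \frac{1}{42} \left(-134\right) = 28 \left(- \frac{67}{294}\right) = - \frac{134}{21}$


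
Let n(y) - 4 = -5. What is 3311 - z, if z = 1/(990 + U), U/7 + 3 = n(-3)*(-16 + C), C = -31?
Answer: 4297677/1298 ≈ 3311.0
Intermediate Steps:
n(y) = -1 (n(y) = 4 - 5 = -1)
U = 308 (U = -21 + 7*(-(-16 - 31)) = -21 + 7*(-1*(-47)) = -21 + 7*47 = -21 + 329 = 308)
z = 1/1298 (z = 1/(990 + 308) = 1/1298 ≈ 0.00077042)
3311 - z = 3311 - 1*1/1298 = 3311 - 1/1298 = 4297677/1298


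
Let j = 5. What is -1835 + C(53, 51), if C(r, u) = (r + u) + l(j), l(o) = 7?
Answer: -1724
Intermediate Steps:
C(r, u) = 7 + r + u (C(r, u) = (r + u) + 7 = 7 + r + u)
-1835 + C(53, 51) = -1835 + (7 + 53 + 51) = -1835 + 111 = -1724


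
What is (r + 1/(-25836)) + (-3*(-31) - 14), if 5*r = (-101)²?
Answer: 273758251/129180 ≈ 2119.2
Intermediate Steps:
r = 10201/5 (r = (⅕)*(-101)² = (⅕)*10201 = 10201/5 ≈ 2040.2)
(r + 1/(-25836)) + (-3*(-31) - 14) = (10201/5 + 1/(-25836)) + (-3*(-31) - 14) = (10201/5 - 1/25836) + (93 - 14) = 263553031/129180 + 79 = 273758251/129180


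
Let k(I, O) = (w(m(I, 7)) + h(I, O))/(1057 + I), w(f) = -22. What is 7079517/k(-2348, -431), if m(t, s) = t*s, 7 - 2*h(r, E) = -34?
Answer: 6093104298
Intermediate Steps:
h(r, E) = 41/2 (h(r, E) = 7/2 - ½*(-34) = 7/2 + 17 = 41/2)
m(t, s) = s*t
k(I, O) = -3/(2*(1057 + I)) (k(I, O) = (-22 + 41/2)/(1057 + I) = -3/(2*(1057 + I)))
7079517/k(-2348, -431) = 7079517/((-3/(2114 + 2*(-2348)))) = 7079517/((-3/(2114 - 4696))) = 7079517/((-3/(-2582))) = 7079517/((-3*(-1/2582))) = 7079517/(3/2582) = 7079517*(2582/3) = 6093104298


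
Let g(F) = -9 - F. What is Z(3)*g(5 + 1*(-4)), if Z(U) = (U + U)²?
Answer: -360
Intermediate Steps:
Z(U) = 4*U² (Z(U) = (2*U)² = 4*U²)
Z(3)*g(5 + 1*(-4)) = (4*3²)*(-9 - (5 + 1*(-4))) = (4*9)*(-9 - (5 - 4)) = 36*(-9 - 1*1) = 36*(-9 - 1) = 36*(-10) = -360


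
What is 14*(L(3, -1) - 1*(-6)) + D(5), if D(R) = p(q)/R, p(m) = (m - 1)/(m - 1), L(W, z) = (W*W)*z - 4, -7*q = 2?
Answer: -489/5 ≈ -97.800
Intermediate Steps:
q = -2/7 (q = -1/7*2 = -2/7 ≈ -0.28571)
L(W, z) = -4 + z*W**2 (L(W, z) = W**2*z - 4 = z*W**2 - 4 = -4 + z*W**2)
p(m) = 1 (p(m) = (-1 + m)/(-1 + m) = 1)
D(R) = 1/R
14*(L(3, -1) - 1*(-6)) + D(5) = 14*((-4 - 1*3**2) - 1*(-6)) + 1/5 = 14*((-4 - 1*9) + 6) + 1/5 = 14*((-4 - 9) + 6) + 1/5 = 14*(-13 + 6) + 1/5 = 14*(-7) + 1/5 = -98 + 1/5 = -489/5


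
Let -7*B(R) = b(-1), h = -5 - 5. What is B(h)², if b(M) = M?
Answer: 1/49 ≈ 0.020408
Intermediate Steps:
h = -10
B(R) = ⅐ (B(R) = -⅐*(-1) = ⅐)
B(h)² = (⅐)² = 1/49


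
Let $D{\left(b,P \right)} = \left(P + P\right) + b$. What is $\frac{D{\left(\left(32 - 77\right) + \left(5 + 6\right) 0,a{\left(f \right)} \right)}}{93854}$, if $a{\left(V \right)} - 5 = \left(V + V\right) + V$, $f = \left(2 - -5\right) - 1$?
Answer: $\frac{1}{93854} \approx 1.0655 \cdot 10^{-5}$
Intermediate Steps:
$f = 6$ ($f = \left(2 + 5\right) - 1 = 7 - 1 = 6$)
$a{\left(V \right)} = 5 + 3 V$ ($a{\left(V \right)} = 5 + \left(\left(V + V\right) + V\right) = 5 + \left(2 V + V\right) = 5 + 3 V$)
$D{\left(b,P \right)} = b + 2 P$ ($D{\left(b,P \right)} = 2 P + b = b + 2 P$)
$\frac{D{\left(\left(32 - 77\right) + \left(5 + 6\right) 0,a{\left(f \right)} \right)}}{93854} = \frac{\left(\left(32 - 77\right) + \left(5 + 6\right) 0\right) + 2 \left(5 + 3 \cdot 6\right)}{93854} = \left(\left(-45 + 11 \cdot 0\right) + 2 \left(5 + 18\right)\right) \frac{1}{93854} = \left(\left(-45 + 0\right) + 2 \cdot 23\right) \frac{1}{93854} = \left(-45 + 46\right) \frac{1}{93854} = 1 \cdot \frac{1}{93854} = \frac{1}{93854}$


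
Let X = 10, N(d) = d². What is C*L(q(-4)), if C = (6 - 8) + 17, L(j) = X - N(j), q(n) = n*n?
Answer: -3690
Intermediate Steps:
q(n) = n²
L(j) = 10 - j²
C = 15 (C = -2 + 17 = 15)
C*L(q(-4)) = 15*(10 - ((-4)²)²) = 15*(10 - 1*16²) = 15*(10 - 1*256) = 15*(10 - 256) = 15*(-246) = -3690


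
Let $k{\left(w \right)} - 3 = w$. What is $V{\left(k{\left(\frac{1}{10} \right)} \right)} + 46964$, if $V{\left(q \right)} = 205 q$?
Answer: $\frac{95199}{2} \approx 47600.0$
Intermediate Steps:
$k{\left(w \right)} = 3 + w$
$V{\left(k{\left(\frac{1}{10} \right)} \right)} + 46964 = 205 \left(3 + \frac{1}{10}\right) + 46964 = 205 \cdot \frac{31}{10} + 46964 = \frac{1271}{2} + 46964 = \frac{95199}{2}$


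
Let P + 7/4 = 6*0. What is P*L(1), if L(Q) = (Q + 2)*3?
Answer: -63/4 ≈ -15.750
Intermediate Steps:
L(Q) = 6 + 3*Q (L(Q) = (2 + Q)*3 = 6 + 3*Q)
P = -7/4 (P = -7/4 + 6*0 = -7/4 + 0 = -7/4 ≈ -1.7500)
P*L(1) = -7*(6 + 3*1)/4 = -7*(6 + 3)/4 = -7/4*9 = -63/4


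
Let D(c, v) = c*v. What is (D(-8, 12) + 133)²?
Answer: 1369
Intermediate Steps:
(D(-8, 12) + 133)² = (-8*12 + 133)² = (-96 + 133)² = 37² = 1369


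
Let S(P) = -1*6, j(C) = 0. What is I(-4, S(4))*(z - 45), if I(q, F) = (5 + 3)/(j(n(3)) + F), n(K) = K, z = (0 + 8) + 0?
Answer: 148/3 ≈ 49.333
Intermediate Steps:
z = 8 (z = 8 + 0 = 8)
S(P) = -6
I(q, F) = 8/F (I(q, F) = (5 + 3)/(0 + F) = 8/F)
I(-4, S(4))*(z - 45) = (8/(-6))*(8 - 45) = (8*(-1/6))*(-37) = -4/3*(-37) = 148/3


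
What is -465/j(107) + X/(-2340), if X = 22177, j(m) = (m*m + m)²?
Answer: -27421693159/2893391280 ≈ -9.4774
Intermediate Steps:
j(m) = (m + m²)² (j(m) = (m² + m)² = (m + m²)²)
-465/j(107) + X/(-2340) = -465*1/(11449*(1 + 107)²) + 22177/(-2340) = -465/(11449*108²) + 22177*(-1/2340) = -465/(11449*11664) - 22177/2340 = -465/133541136 - 22177/2340 = -465*1/133541136 - 22177/2340 = -155/44513712 - 22177/2340 = -27421693159/2893391280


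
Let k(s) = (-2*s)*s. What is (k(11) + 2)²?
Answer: 57600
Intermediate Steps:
k(s) = -2*s²
(k(11) + 2)² = (-2*11² + 2)² = (-2*121 + 2)² = (-242 + 2)² = (-240)² = 57600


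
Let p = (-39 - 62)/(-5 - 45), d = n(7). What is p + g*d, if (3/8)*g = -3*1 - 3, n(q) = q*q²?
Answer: -274299/50 ≈ -5486.0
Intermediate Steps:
n(q) = q³
d = 343 (d = 7³ = 343)
g = -16 (g = 8*(-3*1 - 3)/3 = 8*(-3 - 3)/3 = (8/3)*(-6) = -16)
p = 101/50 (p = -101/(-50) = -101*(-1/50) = 101/50 ≈ 2.0200)
p + g*d = 101/50 - 16*343 = 101/50 - 5488 = -274299/50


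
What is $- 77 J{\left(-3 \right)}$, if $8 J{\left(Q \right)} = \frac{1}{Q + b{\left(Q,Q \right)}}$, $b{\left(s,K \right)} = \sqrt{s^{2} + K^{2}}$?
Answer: $- \frac{77}{24} - \frac{77 \sqrt{2}}{24} \approx -7.7456$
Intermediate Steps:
$b{\left(s,K \right)} = \sqrt{K^{2} + s^{2}}$
$J{\left(Q \right)} = \frac{1}{8 \left(Q + \sqrt{2} \sqrt{Q^{2}}\right)}$ ($J{\left(Q \right)} = \frac{1}{8 \left(Q + \sqrt{Q^{2} + Q^{2}}\right)} = \frac{1}{8 \left(Q + \sqrt{2 Q^{2}}\right)} = \frac{1}{8 \left(Q + \sqrt{2} \sqrt{Q^{2}}\right)}$)
$- 77 J{\left(-3 \right)} = - 77 \frac{1}{8 \left(-3 + \sqrt{2} \sqrt{\left(-3\right)^{2}}\right)} = - 77 \frac{1}{8 \left(-3 + \sqrt{2} \sqrt{9}\right)} = - 77 \frac{1}{8 \left(-3 + \sqrt{2} \cdot 3\right)} = - 77 \frac{1}{8 \left(-3 + 3 \sqrt{2}\right)} = - \frac{77}{8 \left(-3 + 3 \sqrt{2}\right)}$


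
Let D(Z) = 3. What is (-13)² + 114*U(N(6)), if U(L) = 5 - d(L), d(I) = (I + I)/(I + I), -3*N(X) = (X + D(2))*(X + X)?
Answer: 625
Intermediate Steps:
N(X) = -2*X*(3 + X)/3 (N(X) = -(X + 3)*(X + X)/3 = -(3 + X)*2*X/3 = -2*X*(3 + X)/3)
d(I) = 1 (d(I) = (2*I)/((2*I)) = (2*I)*(1/(2*I)) = 1)
U(L) = 4 (U(L) = 5 - 1*1 = 5 - 1 = 4)
(-13)² + 114*U(N(6)) = (-13)² + 114*4 = 169 + 456 = 625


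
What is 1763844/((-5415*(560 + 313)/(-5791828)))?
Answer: 3405293688944/1575765 ≈ 2.1610e+6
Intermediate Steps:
1763844/((-5415*(560 + 313)/(-5791828))) = 1763844/((-5415*873*(-1/5791828))) = 1763844/((-4727295*(-1/5791828))) = 1763844/(4727295/5791828) = 1763844*(5791828/4727295) = 3405293688944/1575765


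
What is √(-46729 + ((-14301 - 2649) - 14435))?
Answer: I*√78114 ≈ 279.49*I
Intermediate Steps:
√(-46729 + ((-14301 - 2649) - 14435)) = √(-46729 + (-16950 - 14435)) = √(-46729 - 31385) = √(-78114) = I*√78114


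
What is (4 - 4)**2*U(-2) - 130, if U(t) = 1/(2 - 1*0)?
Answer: -130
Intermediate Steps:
U(t) = 1/2 (U(t) = 1/(2 + 0) = 1/2)
(4 - 4)**2*U(-2) - 130 = (4 - 4)**2*(1/2) - 130 = 0**2*(1/2) - 130 = 0*(1/2) - 130 = 0 - 130 = -130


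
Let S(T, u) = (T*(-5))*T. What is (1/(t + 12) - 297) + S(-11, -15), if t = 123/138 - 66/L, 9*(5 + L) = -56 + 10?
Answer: -73316688/81287 ≈ -901.95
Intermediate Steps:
S(T, u) = -5*T² (S(T, u) = (-5*T)*T = -5*T²)
L = -91/9 (L = -5 + (-56 + 10)/9 = -5 + (⅑)*(-46) = -5 - 46/9 = -91/9 ≈ -10.111)
t = 31055/4186 (t = 123/138 - 66/(-91/9) = 123*(1/138) - 66*(-9/91) = 41/46 + 594/91 = 31055/4186 ≈ 7.4188)
(1/(t + 12) - 297) + S(-11, -15) = (1/(31055/4186 + 12) - 297) - 5*(-11)² = (1/(81287/4186) - 297) - 5*121 = (4186/81287 - 297) - 605 = -24138053/81287 - 605 = -73316688/81287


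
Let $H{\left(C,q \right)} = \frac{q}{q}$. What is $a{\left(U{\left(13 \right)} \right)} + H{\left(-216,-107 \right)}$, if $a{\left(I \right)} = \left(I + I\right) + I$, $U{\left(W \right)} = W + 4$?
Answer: $52$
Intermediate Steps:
$H{\left(C,q \right)} = 1$
$U{\left(W \right)} = 4 + W$
$a{\left(I \right)} = 3 I$ ($a{\left(I \right)} = 2 I + I = 3 I$)
$a{\left(U{\left(13 \right)} \right)} + H{\left(-216,-107 \right)} = 3 \left(4 + 13\right) + 1 = 3 \cdot 17 + 1 = 51 + 1 = 52$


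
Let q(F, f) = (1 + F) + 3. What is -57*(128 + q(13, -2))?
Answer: -8265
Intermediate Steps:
q(F, f) = 4 + F
-57*(128 + q(13, -2)) = -57*(128 + (4 + 13)) = -57*(128 + 17) = -57*145 = -8265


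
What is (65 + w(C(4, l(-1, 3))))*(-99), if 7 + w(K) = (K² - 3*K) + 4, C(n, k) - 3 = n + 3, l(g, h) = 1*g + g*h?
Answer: -13068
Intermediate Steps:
l(g, h) = g + g*h
C(n, k) = 6 + n (C(n, k) = 3 + (n + 3) = 3 + (3 + n) = 6 + n)
w(K) = -3 + K² - 3*K (w(K) = -7 + ((K² - 3*K) + 4) = -7 + (4 + K² - 3*K) = -3 + K² - 3*K)
(65 + w(C(4, l(-1, 3))))*(-99) = (65 + (-3 + (6 + 4)² - 3*(6 + 4)))*(-99) = (65 + (-3 + 10² - 3*10))*(-99) = (65 + (-3 + 100 - 30))*(-99) = (65 + 67)*(-99) = 132*(-99) = -13068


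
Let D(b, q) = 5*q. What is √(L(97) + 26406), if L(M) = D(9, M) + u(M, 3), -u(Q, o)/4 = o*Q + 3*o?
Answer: √25691 ≈ 160.28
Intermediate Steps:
u(Q, o) = -12*o - 4*Q*o (u(Q, o) = -4*(o*Q + 3*o) = -4*(Q*o + 3*o) = -4*(3*o + Q*o) = -12*o - 4*Q*o)
L(M) = -36 - 7*M (L(M) = 5*M - 4*3*(3 + M) = 5*M + (-36 - 12*M) = -36 - 7*M)
√(L(97) + 26406) = √((-36 - 7*97) + 26406) = √((-36 - 679) + 26406) = √(-715 + 26406) = √25691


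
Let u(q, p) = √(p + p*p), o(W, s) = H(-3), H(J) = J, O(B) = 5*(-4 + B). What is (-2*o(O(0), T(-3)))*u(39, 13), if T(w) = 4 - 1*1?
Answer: 6*√182 ≈ 80.944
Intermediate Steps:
O(B) = -20 + 5*B
T(w) = 3 (T(w) = 4 - 1 = 3)
o(W, s) = -3
u(q, p) = √(p + p²)
(-2*o(O(0), T(-3)))*u(39, 13) = (-2*(-3))*√(13*(1 + 13)) = 6*√(13*14) = 6*√182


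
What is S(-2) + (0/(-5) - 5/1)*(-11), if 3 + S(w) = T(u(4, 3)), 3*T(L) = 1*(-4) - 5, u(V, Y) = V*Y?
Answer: 49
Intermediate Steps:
T(L) = -3 (T(L) = (1*(-4) - 5)/3 = (-4 - 5)/3 = (⅓)*(-9) = -3)
S(w) = -6 (S(w) = -3 - 3 = -6)
S(-2) + (0/(-5) - 5/1)*(-11) = -6 + (0/(-5) - 5/1)*(-11) = -6 + (0*(-⅕) - 5*1)*(-11) = -6 + (0 - 5)*(-11) = -6 - 5*(-11) = -6 + 55 = 49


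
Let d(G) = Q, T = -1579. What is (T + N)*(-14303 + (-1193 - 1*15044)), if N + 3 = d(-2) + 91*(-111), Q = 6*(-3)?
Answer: 357348540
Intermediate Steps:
Q = -18
d(G) = -18
N = -10122 (N = -3 + (-18 + 91*(-111)) = -3 + (-18 - 10101) = -3 - 10119 = -10122)
(T + N)*(-14303 + (-1193 - 1*15044)) = (-1579 - 10122)*(-14303 + (-1193 - 1*15044)) = -11701*(-14303 + (-1193 - 15044)) = -11701*(-14303 - 16237) = -11701*(-30540) = 357348540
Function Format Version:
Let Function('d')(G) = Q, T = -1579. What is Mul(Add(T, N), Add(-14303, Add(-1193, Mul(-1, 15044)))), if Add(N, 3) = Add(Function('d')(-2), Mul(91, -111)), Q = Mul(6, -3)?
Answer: 357348540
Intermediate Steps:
Q = -18
Function('d')(G) = -18
N = -10122 (N = Add(-3, Add(-18, Mul(91, -111))) = Add(-3, Add(-18, -10101)) = Add(-3, -10119) = -10122)
Mul(Add(T, N), Add(-14303, Add(-1193, Mul(-1, 15044)))) = Mul(Add(-1579, -10122), Add(-14303, Add(-1193, Mul(-1, 15044)))) = Mul(-11701, Add(-14303, Add(-1193, -15044))) = Mul(-11701, Add(-14303, -16237)) = Mul(-11701, -30540) = 357348540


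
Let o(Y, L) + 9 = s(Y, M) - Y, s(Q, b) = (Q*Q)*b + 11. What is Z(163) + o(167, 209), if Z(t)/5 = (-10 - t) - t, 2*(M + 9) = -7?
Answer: -700915/2 ≈ -3.5046e+5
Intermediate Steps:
M = -25/2 (M = -9 + (½)*(-7) = -9 - 7/2 = -25/2 ≈ -12.500)
s(Q, b) = 11 + b*Q² (s(Q, b) = Q²*b + 11 = b*Q² + 11 = 11 + b*Q²)
Z(t) = -50 - 10*t (Z(t) = 5*((-10 - t) - t) = 5*(-10 - 2*t) = -50 - 10*t)
o(Y, L) = 2 - Y - 25*Y²/2 (o(Y, L) = -9 + ((11 - 25*Y²/2) - Y) = -9 + (11 - Y - 25*Y²/2) = 2 - Y - 25*Y²/2)
Z(163) + o(167, 209) = (-50 - 10*163) + (2 - 1*167 - 25/2*167²) = (-50 - 1630) + (2 - 167 - 25/2*27889) = -1680 + (2 - 167 - 697225/2) = -1680 - 697555/2 = -700915/2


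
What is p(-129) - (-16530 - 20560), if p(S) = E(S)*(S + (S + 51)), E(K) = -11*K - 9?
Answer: -254780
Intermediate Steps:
E(K) = -9 - 11*K
p(S) = (-9 - 11*S)*(51 + 2*S) (p(S) = (-9 - 11*S)*(S + (S + 51)) = (-9 - 11*S)*(S + (51 + S)) = (-9 - 11*S)*(51 + 2*S))
p(-129) - (-16530 - 20560) = -(9 + 11*(-129))*(51 + 2*(-129)) - (-16530 - 20560) = -(9 - 1419)*(51 - 258) - 1*(-37090) = -1*(-1410)*(-207) + 37090 = -291870 + 37090 = -254780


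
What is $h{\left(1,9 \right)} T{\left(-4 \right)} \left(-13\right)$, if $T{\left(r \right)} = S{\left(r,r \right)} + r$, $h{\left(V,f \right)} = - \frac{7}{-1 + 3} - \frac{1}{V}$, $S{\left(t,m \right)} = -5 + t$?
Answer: $- \frac{1521}{2} \approx -760.5$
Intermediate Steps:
$h{\left(V,f \right)} = - \frac{7}{2} - \frac{1}{V}$
$T{\left(r \right)} = -5 + 2 r$ ($T{\left(r \right)} = \left(-5 + r\right) + r = -5 + 2 r$)
$h{\left(1,9 \right)} T{\left(-4 \right)} \left(-13\right) = \left(- \frac{7}{2} - 1^{-1}\right) \left(-5 + 2 \left(-4\right)\right) \left(-13\right) = \left(- \frac{7}{2} - 1\right) \left(-5 - 8\right) \left(-13\right) = \left(- \frac{7}{2} - 1\right) \left(-13\right) \left(-13\right) = \left(- \frac{9}{2}\right) \left(-13\right) \left(-13\right) = \frac{117}{2} \left(-13\right) = - \frac{1521}{2}$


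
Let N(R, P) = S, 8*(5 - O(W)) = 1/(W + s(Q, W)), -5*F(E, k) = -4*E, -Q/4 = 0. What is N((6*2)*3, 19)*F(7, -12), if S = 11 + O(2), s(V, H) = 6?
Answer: 7161/80 ≈ 89.512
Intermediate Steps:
Q = 0 (Q = -4*0 = 0)
F(E, k) = 4*E/5 (F(E, k) = -(-4)*E/5 = 4*E/5)
O(W) = 5 - 1/(8*(6 + W)) (O(W) = 5 - 1/(8*(W + 6)) = 5 - 1/(8*(6 + W)))
S = 1023/64 (S = 11 + (239 + 40*2)/(8*(6 + 2)) = 11 + (⅛)*(239 + 80)/8 = 11 + (⅛)*(⅛)*319 = 11 + 319/64 = 1023/64 ≈ 15.984)
N(R, P) = 1023/64
N((6*2)*3, 19)*F(7, -12) = 1023*((⅘)*7)/64 = (1023/64)*(28/5) = 7161/80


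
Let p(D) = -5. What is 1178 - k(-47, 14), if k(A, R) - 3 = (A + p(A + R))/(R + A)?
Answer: 38723/33 ≈ 1173.4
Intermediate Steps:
k(A, R) = 3 + (-5 + A)/(A + R) (k(A, R) = 3 + (A - 5)/(R + A) = 3 + (-5 + A)/(A + R))
1178 - k(-47, 14) = 1178 - (-5 + 3*14 + 4*(-47))/(-47 + 14) = 1178 - (-5 + 42 - 188)/(-33) = 1178 - (-1)*(-151)/33 = 1178 - 1*151/33 = 1178 - 151/33 = 38723/33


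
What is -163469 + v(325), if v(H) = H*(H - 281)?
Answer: -149169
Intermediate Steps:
v(H) = H*(-281 + H)
-163469 + v(325) = -163469 + 325*(-281 + 325) = -163469 + 325*44 = -163469 + 14300 = -149169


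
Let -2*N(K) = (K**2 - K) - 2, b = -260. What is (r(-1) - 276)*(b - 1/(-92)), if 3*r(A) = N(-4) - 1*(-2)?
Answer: 6657455/92 ≈ 72364.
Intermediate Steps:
N(K) = 1 + K/2 - K**2/2 (N(K) = -((K**2 - K) - 2)/2 = -(-2 + K**2 - K)/2 = 1 + K/2 - K**2/2)
r(A) = -7/3 (r(A) = ((1 + (1/2)*(-4) - 1/2*(-4)**2) - 1*(-2))/3 = ((1 - 2 - 1/2*16) + 2)/3 = ((1 - 2 - 8) + 2)/3 = (-9 + 2)/3 = (1/3)*(-7) = -7/3)
(r(-1) - 276)*(b - 1/(-92)) = (-7/3 - 276)*(-260 - 1/(-92)) = -835*(-260 - 1*(-1/92))/3 = -835*(-260 + 1/92)/3 = -835/3*(-23919/92) = 6657455/92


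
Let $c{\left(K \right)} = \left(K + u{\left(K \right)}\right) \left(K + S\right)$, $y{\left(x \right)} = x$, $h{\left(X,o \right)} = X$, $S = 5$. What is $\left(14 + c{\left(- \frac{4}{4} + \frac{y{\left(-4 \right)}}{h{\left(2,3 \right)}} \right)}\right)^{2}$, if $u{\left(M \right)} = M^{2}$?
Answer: $676$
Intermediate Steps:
$c{\left(K \right)} = \left(5 + K\right) \left(K + K^{2}\right)$ ($c{\left(K \right)} = \left(K + K^{2}\right) \left(K + 5\right) = \left(K + K^{2}\right) \left(5 + K\right) = \left(5 + K\right) \left(K + K^{2}\right)$)
$\left(14 + c{\left(- \frac{4}{4} + \frac{y{\left(-4 \right)}}{h{\left(2,3 \right)}} \right)}\right)^{2} = \left(14 + \left(- \frac{4}{4} - \frac{4}{2}\right) \left(5 + \left(- \frac{4}{4} - \frac{4}{2}\right)^{2} + 6 \left(- \frac{4}{4} - \frac{4}{2}\right)\right)\right)^{2} = \left(14 + \left(\left(-4\right) \frac{1}{4} - 2\right) \left(5 + \left(\left(-4\right) \frac{1}{4} - 2\right)^{2} + 6 \left(\left(-4\right) \frac{1}{4} - 2\right)\right)\right)^{2} = \left(14 + \left(-1 - 2\right) \left(5 + \left(-1 - 2\right)^{2} + 6 \left(-1 - 2\right)\right)\right)^{2} = \left(14 - 3 \left(5 + \left(-3\right)^{2} + 6 \left(-3\right)\right)\right)^{2} = \left(14 - 3 \left(5 + 9 - 18\right)\right)^{2} = \left(14 - -12\right)^{2} = \left(14 + 12\right)^{2} = 26^{2} = 676$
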